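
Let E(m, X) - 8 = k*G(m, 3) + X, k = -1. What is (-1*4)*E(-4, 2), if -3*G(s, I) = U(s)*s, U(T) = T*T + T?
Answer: 24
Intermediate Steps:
U(T) = T + T² (U(T) = T² + T = T + T²)
G(s, I) = -s²*(1 + s)/3 (G(s, I) = -s*(1 + s)*s/3 = -s²*(1 + s)/3)
E(m, X) = 8 + X - m²*(-1 - m)/3 (E(m, X) = 8 + (-m²*(-1 - m)/3 + X) = 8 + (X - m²*(-1 - m)/3) = 8 + X - m²*(-1 - m)/3)
(-1*4)*E(-4, 2) = (-1*4)*(8 + 2 + (⅓)*(-4)²*(1 - 4)) = -4*(8 + 2 + (⅓)*16*(-3)) = -4*(8 + 2 - 16) = -4*(-6) = 24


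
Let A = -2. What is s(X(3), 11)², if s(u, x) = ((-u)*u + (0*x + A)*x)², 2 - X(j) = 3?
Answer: 279841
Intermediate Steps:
X(j) = -1 (X(j) = 2 - 1*3 = 2 - 3 = -1)
s(u, x) = (-u² - 2*x)² (s(u, x) = ((-u)*u + (0*x - 2)*x)² = (-u² + (0 - 2)*x)² = (-u² - 2*x)²)
s(X(3), 11)² = (((-1)² + 2*11)²)² = ((1 + 22)²)² = (23²)² = 529² = 279841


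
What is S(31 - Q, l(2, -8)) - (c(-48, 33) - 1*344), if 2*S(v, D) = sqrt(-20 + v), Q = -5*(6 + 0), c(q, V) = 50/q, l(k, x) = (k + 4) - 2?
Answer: 8281/24 + sqrt(41)/2 ≈ 348.24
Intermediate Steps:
l(k, x) = 2 + k (l(k, x) = (4 + k) - 2 = 2 + k)
Q = -30 (Q = -5*6 = -30)
S(v, D) = sqrt(-20 + v)/2
S(31 - Q, l(2, -8)) - (c(-48, 33) - 1*344) = sqrt(-20 + (31 - 1*(-30)))/2 - (50/(-48) - 1*344) = sqrt(-20 + (31 + 30))/2 - (50*(-1/48) - 344) = sqrt(-20 + 61)/2 - (-25/24 - 344) = sqrt(41)/2 - 1*(-8281/24) = sqrt(41)/2 + 8281/24 = 8281/24 + sqrt(41)/2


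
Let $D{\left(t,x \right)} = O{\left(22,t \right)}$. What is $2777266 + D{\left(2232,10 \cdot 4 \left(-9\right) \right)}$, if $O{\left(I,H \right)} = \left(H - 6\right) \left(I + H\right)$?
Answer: $7794670$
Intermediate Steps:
$O{\left(I,H \right)} = \left(-6 + H\right) \left(H + I\right)$ ($O{\left(I,H \right)} = \left(H - 6\right) \left(H + I\right) = \left(-6 + H\right) \left(H + I\right)$)
$D{\left(t,x \right)} = -132 + t^{2} + 16 t$ ($D{\left(t,x \right)} = t^{2} - 6 t - 132 + t 22 = t^{2} - 6 t - 132 + 22 t = -132 + t^{2} + 16 t$)
$2777266 + D{\left(2232,10 \cdot 4 \left(-9\right) \right)} = 2777266 + \left(-132 + 2232^{2} + 16 \cdot 2232\right) = 2777266 + \left(-132 + 4981824 + 35712\right) = 2777266 + 5017404 = 7794670$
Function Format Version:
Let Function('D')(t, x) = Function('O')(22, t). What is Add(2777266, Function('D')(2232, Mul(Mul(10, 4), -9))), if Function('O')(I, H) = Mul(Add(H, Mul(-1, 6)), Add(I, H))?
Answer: 7794670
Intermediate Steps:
Function('O')(I, H) = Mul(Add(-6, H), Add(H, I)) (Function('O')(I, H) = Mul(Add(H, -6), Add(H, I)) = Mul(Add(-6, H), Add(H, I)))
Function('D')(t, x) = Add(-132, Pow(t, 2), Mul(16, t)) (Function('D')(t, x) = Add(Pow(t, 2), Mul(-6, t), Mul(-6, 22), Mul(t, 22)) = Add(Pow(t, 2), Mul(-6, t), -132, Mul(22, t)) = Add(-132, Pow(t, 2), Mul(16, t)))
Add(2777266, Function('D')(2232, Mul(Mul(10, 4), -9))) = Add(2777266, Add(-132, Pow(2232, 2), Mul(16, 2232))) = Add(2777266, Add(-132, 4981824, 35712)) = Add(2777266, 5017404) = 7794670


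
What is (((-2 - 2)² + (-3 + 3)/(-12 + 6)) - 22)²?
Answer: 36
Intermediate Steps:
(((-2 - 2)² + (-3 + 3)/(-12 + 6)) - 22)² = (((-4)² + 0/(-6)) - 22)² = ((16 + 0*(-⅙)) - 22)² = ((16 + 0) - 22)² = (16 - 22)² = (-6)² = 36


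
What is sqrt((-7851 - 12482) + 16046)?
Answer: I*sqrt(4287) ≈ 65.475*I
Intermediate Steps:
sqrt((-7851 - 12482) + 16046) = sqrt(-20333 + 16046) = sqrt(-4287) = I*sqrt(4287)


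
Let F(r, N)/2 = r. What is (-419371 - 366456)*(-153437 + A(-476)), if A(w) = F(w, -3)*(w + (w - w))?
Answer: -235524139305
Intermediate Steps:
F(r, N) = 2*r
A(w) = 2*w² (A(w) = (2*w)*(w + (w - w)) = (2*w)*(w + 0) = (2*w)*w = 2*w²)
(-419371 - 366456)*(-153437 + A(-476)) = (-419371 - 366456)*(-153437 + 2*(-476)²) = -785827*(-153437 + 2*226576) = -785827*(-153437 + 453152) = -785827*299715 = -235524139305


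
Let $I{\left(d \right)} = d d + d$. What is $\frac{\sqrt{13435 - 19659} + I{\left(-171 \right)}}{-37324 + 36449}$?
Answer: $- \frac{5814}{175} - \frac{4 i \sqrt{389}}{875} \approx -33.223 - 0.090163 i$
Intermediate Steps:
$I{\left(d \right)} = d + d^{2}$ ($I{\left(d \right)} = d^{2} + d = d + d^{2}$)
$\frac{\sqrt{13435 - 19659} + I{\left(-171 \right)}}{-37324 + 36449} = \frac{\sqrt{13435 - 19659} - 171 \left(1 - 171\right)}{-37324 + 36449} = \frac{\sqrt{-6224} - -29070}{-875} = \left(4 i \sqrt{389} + 29070\right) \left(- \frac{1}{875}\right) = \left(29070 + 4 i \sqrt{389}\right) \left(- \frac{1}{875}\right) = - \frac{5814}{175} - \frac{4 i \sqrt{389}}{875}$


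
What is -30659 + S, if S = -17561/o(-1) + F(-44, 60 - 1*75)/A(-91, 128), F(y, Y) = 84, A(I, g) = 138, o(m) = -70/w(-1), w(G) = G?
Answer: -49763913/1610 ≈ -30909.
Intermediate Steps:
o(m) = 70 (o(m) = -70/(-1) = -70*(-1) = 70)
S = -402923/1610 (S = -17561/70 + 84/138 = -17561*1/70 + 84*(1/138) = -17561/70 + 14/23 = -402923/1610 ≈ -250.26)
-30659 + S = -30659 - 402923/1610 = -49763913/1610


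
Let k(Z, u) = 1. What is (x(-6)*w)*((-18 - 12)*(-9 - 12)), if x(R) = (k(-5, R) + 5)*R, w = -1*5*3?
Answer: 340200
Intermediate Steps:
w = -15 (w = -5*3 = -15)
x(R) = 6*R (x(R) = (1 + 5)*R = 6*R)
(x(-6)*w)*((-18 - 12)*(-9 - 12)) = ((6*(-6))*(-15))*((-18 - 12)*(-9 - 12)) = (-36*(-15))*(-30*(-21)) = 540*630 = 340200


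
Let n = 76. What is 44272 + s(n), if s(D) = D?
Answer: 44348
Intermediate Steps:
44272 + s(n) = 44272 + 76 = 44348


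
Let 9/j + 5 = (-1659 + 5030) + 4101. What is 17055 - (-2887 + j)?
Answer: 49635635/2489 ≈ 19942.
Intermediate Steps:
j = 3/2489 (j = 9/(-5 + ((-1659 + 5030) + 4101)) = 9/(-5 + (3371 + 4101)) = 9/(-5 + 7472) = 9/7467 = 9*(1/7467) = 3/2489 ≈ 0.0012053)
17055 - (-2887 + j) = 17055 - (-2887 + 3/2489) = 17055 - 1*(-7185740/2489) = 17055 + 7185740/2489 = 49635635/2489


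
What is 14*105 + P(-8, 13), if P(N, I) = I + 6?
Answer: 1489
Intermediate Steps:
P(N, I) = 6 + I
14*105 + P(-8, 13) = 14*105 + (6 + 13) = 1470 + 19 = 1489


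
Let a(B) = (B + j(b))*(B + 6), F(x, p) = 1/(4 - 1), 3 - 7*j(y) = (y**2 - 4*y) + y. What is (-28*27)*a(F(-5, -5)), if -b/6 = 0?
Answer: -3648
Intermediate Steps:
b = 0 (b = -6*0 = 0)
j(y) = 3/7 - y**2/7 + 3*y/7 (j(y) = 3/7 - ((y**2 - 4*y) + y)/7 = 3/7 - (y**2 - 3*y)/7 = 3/7 + (-y**2/7 + 3*y/7) = 3/7 - y**2/7 + 3*y/7)
F(x, p) = 1/3
a(B) = (6 + B)*(3/7 + B) (a(B) = (B + (3/7 - 1/7*0**2 + (3/7)*0))*(B + 6) = (B + (3/7 - 1/7*0 + 0))*(6 + B) = (B + (3/7 + 0 + 0))*(6 + B) = (B + 3/7)*(6 + B) = (3/7 + B)*(6 + B) = (6 + B)*(3/7 + B))
(-28*27)*a(F(-5, -5)) = (-28*27)*(18/7 + (1/3)**2 + (45/7)*(1/3)) = -756*(18/7 + 1/9 + 15/7) = -756*304/63 = -3648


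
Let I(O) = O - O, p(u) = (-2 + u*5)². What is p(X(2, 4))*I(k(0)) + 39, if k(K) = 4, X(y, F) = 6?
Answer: 39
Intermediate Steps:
p(u) = (-2 + 5*u)²
I(O) = 0
p(X(2, 4))*I(k(0)) + 39 = (-2 + 5*6)²*0 + 39 = (-2 + 30)²*0 + 39 = 28²*0 + 39 = 784*0 + 39 = 0 + 39 = 39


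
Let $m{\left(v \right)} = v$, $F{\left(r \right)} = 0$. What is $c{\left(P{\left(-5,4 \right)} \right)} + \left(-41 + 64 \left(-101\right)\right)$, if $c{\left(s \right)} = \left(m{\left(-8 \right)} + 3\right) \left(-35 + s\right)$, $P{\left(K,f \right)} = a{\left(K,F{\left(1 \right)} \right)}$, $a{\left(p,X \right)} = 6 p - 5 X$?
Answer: $-6180$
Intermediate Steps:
$a{\left(p,X \right)} = - 5 X + 6 p$
$P{\left(K,f \right)} = 6 K$ ($P{\left(K,f \right)} = \left(-5\right) 0 + 6 K = 0 + 6 K = 6 K$)
$c{\left(s \right)} = 175 - 5 s$ ($c{\left(s \right)} = \left(-8 + 3\right) \left(-35 + s\right) = - 5 \left(-35 + s\right) = 175 - 5 s$)
$c{\left(P{\left(-5,4 \right)} \right)} + \left(-41 + 64 \left(-101\right)\right) = \left(175 - 5 \cdot 6 \left(-5\right)\right) + \left(-41 + 64 \left(-101\right)\right) = \left(175 - -150\right) - 6505 = \left(175 + 150\right) - 6505 = 325 - 6505 = -6180$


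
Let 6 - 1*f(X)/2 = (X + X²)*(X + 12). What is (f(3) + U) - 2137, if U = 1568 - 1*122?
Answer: -1039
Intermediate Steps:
f(X) = 12 - 2*(12 + X)*(X + X²) (f(X) = 12 - 2*(X + X²)*(X + 12) = 12 - 2*(X + X²)*(12 + X) = 12 - 2*(12 + X)*(X + X²))
U = 1446 (U = 1568 - 122 = 1446)
(f(3) + U) - 2137 = ((12 - 26*3² - 24*3 - 2*3³) + 1446) - 2137 = ((12 - 26*9 - 72 - 2*27) + 1446) - 2137 = ((12 - 234 - 72 - 54) + 1446) - 2137 = (-348 + 1446) - 2137 = 1098 - 2137 = -1039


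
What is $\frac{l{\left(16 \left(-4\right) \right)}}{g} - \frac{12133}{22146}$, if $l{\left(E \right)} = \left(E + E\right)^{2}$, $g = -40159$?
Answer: $- \frac{850089211}{889361214} \approx -0.95584$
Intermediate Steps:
$l{\left(E \right)} = 4 E^{2}$ ($l{\left(E \right)} = \left(2 E\right)^{2} = 4 E^{2}$)
$\frac{l{\left(16 \left(-4\right) \right)}}{g} - \frac{12133}{22146} = \frac{4 \left(16 \left(-4\right)\right)^{2}}{-40159} - \frac{12133}{22146} = 4 \left(-64\right)^{2} \left(- \frac{1}{40159}\right) - \frac{12133}{22146} = 4 \cdot 4096 \left(- \frac{1}{40159}\right) - \frac{12133}{22146} = 16384 \left(- \frac{1}{40159}\right) - \frac{12133}{22146} = - \frac{16384}{40159} - \frac{12133}{22146} = - \frac{850089211}{889361214}$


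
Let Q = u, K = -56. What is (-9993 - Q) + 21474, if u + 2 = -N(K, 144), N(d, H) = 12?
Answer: 11495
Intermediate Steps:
u = -14 (u = -2 - 1*12 = -2 - 12 = -14)
Q = -14
(-9993 - Q) + 21474 = (-9993 - 1*(-14)) + 21474 = (-9993 + 14) + 21474 = -9979 + 21474 = 11495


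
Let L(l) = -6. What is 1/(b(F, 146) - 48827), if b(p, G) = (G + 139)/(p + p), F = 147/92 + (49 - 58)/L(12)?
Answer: -1/48781 ≈ -2.0500e-5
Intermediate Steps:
F = 285/92 (F = 147/92 + (49 - 58)/(-6) = 147*(1/92) - 9*(-⅙) = 147/92 + 3/2 = 285/92 ≈ 3.0978)
b(p, G) = (139 + G)/(2*p) (b(p, G) = (139 + G)/((2*p)) = (139 + G)*(1/(2*p)) = (139 + G)/(2*p))
1/(b(F, 146) - 48827) = 1/((139 + 146)/(2*(285/92)) - 48827) = 1/((½)*(92/285)*285 - 48827) = 1/(46 - 48827) = 1/(-48781) = -1/48781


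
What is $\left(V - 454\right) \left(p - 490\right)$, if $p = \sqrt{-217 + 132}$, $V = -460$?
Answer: $447860 - 914 i \sqrt{85} \approx 4.4786 \cdot 10^{5} - 8426.7 i$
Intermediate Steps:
$p = i \sqrt{85}$ ($p = \sqrt{-85} = i \sqrt{85} \approx 9.2195 i$)
$\left(V - 454\right) \left(p - 490\right) = \left(-460 - 454\right) \left(i \sqrt{85} - 490\right) = - 914 \left(-490 + i \sqrt{85}\right) = 447860 - 914 i \sqrt{85}$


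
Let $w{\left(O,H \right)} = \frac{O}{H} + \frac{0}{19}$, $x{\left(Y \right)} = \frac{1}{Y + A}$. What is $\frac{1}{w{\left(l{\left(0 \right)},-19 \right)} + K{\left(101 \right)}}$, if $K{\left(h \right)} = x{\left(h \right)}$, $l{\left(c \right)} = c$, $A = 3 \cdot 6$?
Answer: $119$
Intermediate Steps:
$A = 18$
$x{\left(Y \right)} = \frac{1}{18 + Y}$ ($x{\left(Y \right)} = \frac{1}{Y + 18} = \frac{1}{18 + Y}$)
$w{\left(O,H \right)} = \frac{O}{H}$ ($w{\left(O,H \right)} = \frac{O}{H} + 0 \cdot \frac{1}{19} = \frac{O}{H} + 0 = \frac{O}{H}$)
$K{\left(h \right)} = \frac{1}{18 + h}$
$\frac{1}{w{\left(l{\left(0 \right)},-19 \right)} + K{\left(101 \right)}} = \frac{1}{\frac{0}{-19} + \frac{1}{18 + 101}} = \frac{1}{0 \left(- \frac{1}{19}\right) + \frac{1}{119}} = \frac{1}{0 + \frac{1}{119}} = \frac{1}{\frac{1}{119}} = 119$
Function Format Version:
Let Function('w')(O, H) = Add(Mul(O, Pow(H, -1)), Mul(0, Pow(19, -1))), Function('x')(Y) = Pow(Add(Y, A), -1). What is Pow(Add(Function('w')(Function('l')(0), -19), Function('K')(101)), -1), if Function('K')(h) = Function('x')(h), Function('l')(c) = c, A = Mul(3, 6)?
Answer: 119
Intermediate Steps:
A = 18
Function('x')(Y) = Pow(Add(18, Y), -1) (Function('x')(Y) = Pow(Add(Y, 18), -1) = Pow(Add(18, Y), -1))
Function('w')(O, H) = Mul(O, Pow(H, -1)) (Function('w')(O, H) = Add(Mul(O, Pow(H, -1)), Mul(0, Rational(1, 19))) = Add(Mul(O, Pow(H, -1)), 0) = Mul(O, Pow(H, -1)))
Function('K')(h) = Pow(Add(18, h), -1)
Pow(Add(Function('w')(Function('l')(0), -19), Function('K')(101)), -1) = Pow(Add(Mul(0, Pow(-19, -1)), Pow(Add(18, 101), -1)), -1) = Pow(Add(Mul(0, Rational(-1, 19)), Pow(119, -1)), -1) = Pow(Add(0, Rational(1, 119)), -1) = Pow(Rational(1, 119), -1) = 119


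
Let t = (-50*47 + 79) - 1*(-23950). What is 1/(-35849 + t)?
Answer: -1/14170 ≈ -7.0572e-5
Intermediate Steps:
t = 21679 (t = (-2350 + 79) + 23950 = -2271 + 23950 = 21679)
1/(-35849 + t) = 1/(-35849 + 21679) = 1/(-14170) = -1/14170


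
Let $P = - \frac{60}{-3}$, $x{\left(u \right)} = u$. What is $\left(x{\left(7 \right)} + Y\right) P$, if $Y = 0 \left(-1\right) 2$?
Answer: $140$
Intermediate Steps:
$Y = 0$ ($Y = 0 \cdot 2 = 0$)
$P = 20$ ($P = \left(-60\right) \left(- \frac{1}{3}\right) = 20$)
$\left(x{\left(7 \right)} + Y\right) P = \left(7 + 0\right) 20 = 7 \cdot 20 = 140$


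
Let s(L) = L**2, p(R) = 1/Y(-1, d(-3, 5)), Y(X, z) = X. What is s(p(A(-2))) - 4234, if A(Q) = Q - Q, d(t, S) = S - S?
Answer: -4233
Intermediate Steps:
d(t, S) = 0
A(Q) = 0
p(R) = -1 (p(R) = 1/(-1) = -1)
s(p(A(-2))) - 4234 = (-1)**2 - 4234 = 1 - 4234 = -4233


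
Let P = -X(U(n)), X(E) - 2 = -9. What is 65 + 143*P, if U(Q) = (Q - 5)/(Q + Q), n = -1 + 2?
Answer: 1066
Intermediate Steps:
n = 1
U(Q) = (-5 + Q)/(2*Q) (U(Q) = (-5 + Q)/((2*Q)) = (-5 + Q)*(1/(2*Q)) = (-5 + Q)/(2*Q))
X(E) = -7 (X(E) = 2 - 9 = -7)
P = 7 (P = -1*(-7) = 7)
65 + 143*P = 65 + 143*7 = 65 + 1001 = 1066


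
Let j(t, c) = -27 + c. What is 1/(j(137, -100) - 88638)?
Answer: -1/88765 ≈ -1.1266e-5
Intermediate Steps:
1/(j(137, -100) - 88638) = 1/((-27 - 100) - 88638) = 1/(-127 - 88638) = 1/(-88765) = -1/88765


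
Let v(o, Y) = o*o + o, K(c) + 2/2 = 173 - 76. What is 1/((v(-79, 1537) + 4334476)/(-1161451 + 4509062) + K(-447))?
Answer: 3347611/325711294 ≈ 0.010278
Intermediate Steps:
K(c) = 96 (K(c) = -1 + (173 - 76) = -1 + 97 = 96)
v(o, Y) = o + o**2 (v(o, Y) = o**2 + o = o + o**2)
1/((v(-79, 1537) + 4334476)/(-1161451 + 4509062) + K(-447)) = 1/((-79*(1 - 79) + 4334476)/(-1161451 + 4509062) + 96) = 1/((-79*(-78) + 4334476)/3347611 + 96) = 1/((6162 + 4334476)*(1/3347611) + 96) = 1/(4340638*(1/3347611) + 96) = 1/(4340638/3347611 + 96) = 1/(325711294/3347611) = 3347611/325711294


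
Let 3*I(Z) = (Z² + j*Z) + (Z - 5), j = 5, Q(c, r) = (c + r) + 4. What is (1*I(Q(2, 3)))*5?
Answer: 650/3 ≈ 216.67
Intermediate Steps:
Q(c, r) = 4 + c + r
I(Z) = -5/3 + 2*Z + Z²/3 (I(Z) = ((Z² + 5*Z) + (Z - 5))/3 = ((Z² + 5*Z) + (-5 + Z))/3 = (-5 + Z² + 6*Z)/3 = -5/3 + 2*Z + Z²/3)
(1*I(Q(2, 3)))*5 = (1*(-5/3 + 2*(4 + 2 + 3) + (4 + 2 + 3)²/3))*5 = (1*(-5/3 + 2*9 + (⅓)*9²))*5 = (1*(-5/3 + 18 + (⅓)*81))*5 = (1*(-5/3 + 18 + 27))*5 = (1*(130/3))*5 = (130/3)*5 = 650/3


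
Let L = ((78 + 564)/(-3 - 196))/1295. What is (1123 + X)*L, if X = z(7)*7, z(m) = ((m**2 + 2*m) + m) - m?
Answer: -1004088/257705 ≈ -3.8963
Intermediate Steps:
z(m) = m**2 + 2*m (z(m) = (m**2 + 3*m) - m = m**2 + 2*m)
X = 441 (X = (7*(2 + 7))*7 = (7*9)*7 = 63*7 = 441)
L = -642/257705 (L = (642/(-199))*(1/1295) = (642*(-1/199))*(1/1295) = -642/199*1/1295 = -642/257705 ≈ -0.0024912)
(1123 + X)*L = (1123 + 441)*(-642/257705) = 1564*(-642/257705) = -1004088/257705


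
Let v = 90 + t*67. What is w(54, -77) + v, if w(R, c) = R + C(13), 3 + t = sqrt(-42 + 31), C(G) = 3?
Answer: -54 + 67*I*sqrt(11) ≈ -54.0 + 222.21*I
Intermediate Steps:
t = -3 + I*sqrt(11) (t = -3 + sqrt(-42 + 31) = -3 + sqrt(-11) = -3 + I*sqrt(11) ≈ -3.0 + 3.3166*I)
w(R, c) = 3 + R (w(R, c) = R + 3 = 3 + R)
v = -111 + 67*I*sqrt(11) (v = 90 + (-3 + I*sqrt(11))*67 = 90 + (-201 + 67*I*sqrt(11)) = -111 + 67*I*sqrt(11) ≈ -111.0 + 222.21*I)
w(54, -77) + v = (3 + 54) + (-111 + 67*I*sqrt(11)) = 57 + (-111 + 67*I*sqrt(11)) = -54 + 67*I*sqrt(11)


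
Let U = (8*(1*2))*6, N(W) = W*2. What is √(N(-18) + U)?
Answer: 2*√15 ≈ 7.7460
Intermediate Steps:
N(W) = 2*W
U = 96 (U = (8*2)*6 = 16*6 = 96)
√(N(-18) + U) = √(2*(-18) + 96) = √(-36 + 96) = √60 = 2*√15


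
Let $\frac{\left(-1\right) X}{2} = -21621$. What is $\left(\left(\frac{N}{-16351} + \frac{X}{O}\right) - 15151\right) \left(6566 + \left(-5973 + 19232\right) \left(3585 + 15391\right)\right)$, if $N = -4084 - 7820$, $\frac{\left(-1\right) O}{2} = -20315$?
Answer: $- \frac{14895631325024954240}{3907889} \approx -3.8117 \cdot 10^{12}$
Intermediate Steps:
$O = 40630$ ($O = \left(-2\right) \left(-20315\right) = 40630$)
$N = -11904$
$X = 43242$ ($X = \left(-2\right) \left(-21621\right) = 43242$)
$\left(\left(\frac{N}{-16351} + \frac{X}{O}\right) - 15151\right) \left(6566 + \left(-5973 + 19232\right) \left(3585 + 15391\right)\right) = \left(\left(- \frac{11904}{-16351} + \frac{43242}{40630}\right) - 15151\right) \left(6566 + \left(-5973 + 19232\right) \left(3585 + 15391\right)\right) = \left(\left(\left(-11904\right) \left(- \frac{1}{16351}\right) + 43242 \cdot \frac{1}{40630}\right) - 15151\right) \left(6566 + 13259 \cdot 18976\right) = \left(\left(\frac{11904}{16351} + \frac{21621}{20315}\right) - 15151\right) \left(6566 + 251602784\right) = \left(\frac{595354731}{332170565} - 15151\right) 251609350 = \left(- \frac{5032120875584}{332170565}\right) 251609350 = - \frac{14895631325024954240}{3907889}$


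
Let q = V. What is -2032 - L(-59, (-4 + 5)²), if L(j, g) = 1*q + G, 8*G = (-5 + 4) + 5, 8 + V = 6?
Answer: -4061/2 ≈ -2030.5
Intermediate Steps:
V = -2 (V = -8 + 6 = -2)
G = ½ (G = ((-5 + 4) + 5)/8 = (-1 + 5)/8 = (⅛)*4 = ½ ≈ 0.50000)
q = -2
L(j, g) = -3/2 (L(j, g) = 1*(-2) + ½ = -2 + ½ = -3/2)
-2032 - L(-59, (-4 + 5)²) = -2032 - 1*(-3/2) = -2032 + 3/2 = -4061/2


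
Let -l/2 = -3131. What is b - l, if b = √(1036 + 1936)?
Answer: -6262 + 2*√743 ≈ -6207.5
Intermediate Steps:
l = 6262 (l = -2*(-3131) = 6262)
b = 2*√743 (b = √2972 = 2*√743 ≈ 54.516)
b - l = 2*√743 - 1*6262 = 2*√743 - 6262 = -6262 + 2*√743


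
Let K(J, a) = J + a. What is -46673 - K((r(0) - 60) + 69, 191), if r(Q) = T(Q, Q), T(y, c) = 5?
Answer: -46878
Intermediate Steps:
r(Q) = 5
-46673 - K((r(0) - 60) + 69, 191) = -46673 - (((5 - 60) + 69) + 191) = -46673 - ((-55 + 69) + 191) = -46673 - (14 + 191) = -46673 - 1*205 = -46673 - 205 = -46878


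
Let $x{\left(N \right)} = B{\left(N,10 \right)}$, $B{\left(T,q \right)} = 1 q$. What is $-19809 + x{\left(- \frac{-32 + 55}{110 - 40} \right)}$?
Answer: $-19799$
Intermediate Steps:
$B{\left(T,q \right)} = q$
$x{\left(N \right)} = 10$
$-19809 + x{\left(- \frac{-32 + 55}{110 - 40} \right)} = -19809 + 10 = -19799$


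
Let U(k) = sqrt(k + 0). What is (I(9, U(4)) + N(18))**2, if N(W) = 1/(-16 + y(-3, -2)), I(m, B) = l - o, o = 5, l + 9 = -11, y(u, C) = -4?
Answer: 251001/400 ≈ 627.50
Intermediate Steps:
U(k) = sqrt(k)
l = -20 (l = -9 - 11 = -20)
I(m, B) = -25 (I(m, B) = -20 - 1*5 = -20 - 5 = -25)
N(W) = -1/20 (N(W) = 1/(-16 - 4) = 1/(-20) = -1/20)
(I(9, U(4)) + N(18))**2 = (-25 - 1/20)**2 = (-501/20)**2 = 251001/400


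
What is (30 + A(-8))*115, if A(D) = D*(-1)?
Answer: 4370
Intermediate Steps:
A(D) = -D
(30 + A(-8))*115 = (30 - 1*(-8))*115 = (30 + 8)*115 = 38*115 = 4370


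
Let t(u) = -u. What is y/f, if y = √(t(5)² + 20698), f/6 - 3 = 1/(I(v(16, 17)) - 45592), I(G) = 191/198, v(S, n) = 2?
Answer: 9027025*√20723/162485262 ≈ 7.9976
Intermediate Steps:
I(G) = 191/198 (I(G) = 191*(1/198) = 191/198)
f = 162485262/9027025 (f = 18 + 6/(191/198 - 45592) = 18 + 6/(-9027025/198) = 18 + 6*(-198/9027025) = 18 - 1188/9027025 = 162485262/9027025 ≈ 18.000)
y = √20723 (y = √((-1*5)² + 20698) = √((-5)² + 20698) = √(25 + 20698) = √20723 ≈ 143.95)
y/f = √20723/(162485262/9027025) = √20723*(9027025/162485262) = 9027025*√20723/162485262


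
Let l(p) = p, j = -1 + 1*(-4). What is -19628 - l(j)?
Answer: -19623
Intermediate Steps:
j = -5 (j = -1 - 4 = -5)
-19628 - l(j) = -19628 - 1*(-5) = -19628 + 5 = -19623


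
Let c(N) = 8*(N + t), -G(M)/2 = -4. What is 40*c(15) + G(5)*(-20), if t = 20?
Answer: 11040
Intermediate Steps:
G(M) = 8 (G(M) = -2*(-4) = 8)
c(N) = 160 + 8*N (c(N) = 8*(N + 20) = 8*(20 + N) = 160 + 8*N)
40*c(15) + G(5)*(-20) = 40*(160 + 8*15) + 8*(-20) = 40*(160 + 120) - 160 = 40*280 - 160 = 11200 - 160 = 11040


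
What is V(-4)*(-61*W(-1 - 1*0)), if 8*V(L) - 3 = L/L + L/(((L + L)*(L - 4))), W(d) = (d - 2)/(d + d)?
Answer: -11529/256 ≈ -45.035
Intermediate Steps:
W(d) = (-2 + d)/(2*d) (W(d) = (-2 + d)/((2*d)) = (-2 + d)*(1/(2*d)) = (-2 + d)/(2*d))
V(L) = 1/2 + 1/(16*(-4 + L)) (V(L) = 3/8 + (L/L + L/(((L + L)*(L - 4))))/8 = 3/8 + (1 + L/(((2*L)*(-4 + L))))/8 = 3/8 + (1 + L/((2*L*(-4 + L))))/8 = 3/8 + (1 + L*(1/(2*L*(-4 + L))))/8 = 3/8 + (1 + 1/(2*(-4 + L)))/8 = 3/8 + (1/8 + 1/(16*(-4 + L))) = 1/2 + 1/(16*(-4 + L)))
V(-4)*(-61*W(-1 - 1*0)) = ((-31 + 8*(-4))/(16*(-4 - 4)))*(-61*(-2 + (-1 - 1*0))/(2*(-1 - 1*0))) = ((1/16)*(-31 - 32)/(-8))*(-61*(-2 + (-1 + 0))/(2*(-1 + 0))) = ((1/16)*(-1/8)*(-63))*(-61*(-2 - 1)/(2*(-1))) = 63*(-61*(-1)*(-3)/2)/128 = 63*(-61*3/2)/128 = (63/128)*(-183/2) = -11529/256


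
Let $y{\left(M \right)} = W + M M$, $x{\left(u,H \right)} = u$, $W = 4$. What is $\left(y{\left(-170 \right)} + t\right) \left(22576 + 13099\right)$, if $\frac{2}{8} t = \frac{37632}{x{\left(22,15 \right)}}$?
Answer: $\frac{14027695400}{11} \approx 1.2752 \cdot 10^{9}$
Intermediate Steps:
$t = \frac{75264}{11}$ ($t = 4 \cdot \frac{37632}{22} = 4 \cdot 37632 \cdot \frac{1}{22} = 4 \cdot \frac{18816}{11} = \frac{75264}{11} \approx 6842.2$)
$y{\left(M \right)} = 4 + M^{2}$ ($y{\left(M \right)} = 4 + M M = 4 + M^{2}$)
$\left(y{\left(-170 \right)} + t\right) \left(22576 + 13099\right) = \left(\left(4 + \left(-170\right)^{2}\right) + \frac{75264}{11}\right) \left(22576 + 13099\right) = \left(\left(4 + 28900\right) + \frac{75264}{11}\right) 35675 = \left(28904 + \frac{75264}{11}\right) 35675 = \frac{393208}{11} \cdot 35675 = \frac{14027695400}{11}$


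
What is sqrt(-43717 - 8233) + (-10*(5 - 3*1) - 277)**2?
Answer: 88209 + 5*I*sqrt(2078) ≈ 88209.0 + 227.93*I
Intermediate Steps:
sqrt(-43717 - 8233) + (-10*(5 - 3*1) - 277)**2 = sqrt(-51950) + (-10*(5 - 3) - 277)**2 = 5*I*sqrt(2078) + (-10*2 - 277)**2 = 5*I*sqrt(2078) + (-20 - 277)**2 = 5*I*sqrt(2078) + (-297)**2 = 5*I*sqrt(2078) + 88209 = 88209 + 5*I*sqrt(2078)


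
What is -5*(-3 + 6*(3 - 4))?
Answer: 45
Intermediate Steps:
-5*(-3 + 6*(3 - 4)) = -5*(-3 + 6*(-1)) = -5*(-3 - 6) = -5*(-9) = 45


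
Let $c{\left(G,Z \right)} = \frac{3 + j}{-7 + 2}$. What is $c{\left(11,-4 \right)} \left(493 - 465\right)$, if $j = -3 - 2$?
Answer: $\frac{56}{5} \approx 11.2$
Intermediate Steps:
$j = -5$ ($j = -3 - 2 = -5$)
$c{\left(G,Z \right)} = \frac{2}{5}$ ($c{\left(G,Z \right)} = \frac{3 - 5}{-7 + 2} = - \frac{2}{-5} = \left(-2\right) \left(- \frac{1}{5}\right) = \frac{2}{5}$)
$c{\left(11,-4 \right)} \left(493 - 465\right) = \frac{2 \left(493 - 465\right)}{5} = \frac{2}{5} \cdot 28 = \frac{56}{5}$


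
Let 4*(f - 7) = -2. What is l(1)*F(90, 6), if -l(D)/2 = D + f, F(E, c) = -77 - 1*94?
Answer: 2565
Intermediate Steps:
f = 13/2 (f = 7 + (¼)*(-2) = 7 - ½ = 13/2 ≈ 6.5000)
F(E, c) = -171 (F(E, c) = -77 - 94 = -171)
l(D) = -13 - 2*D (l(D) = -2*(D + 13/2) = -2*(13/2 + D) = -13 - 2*D)
l(1)*F(90, 6) = (-13 - 2*1)*(-171) = (-13 - 2)*(-171) = -15*(-171) = 2565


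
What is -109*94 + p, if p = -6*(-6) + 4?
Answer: -10206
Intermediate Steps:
p = 40 (p = 36 + 4 = 40)
-109*94 + p = -109*94 + 40 = -10246 + 40 = -10206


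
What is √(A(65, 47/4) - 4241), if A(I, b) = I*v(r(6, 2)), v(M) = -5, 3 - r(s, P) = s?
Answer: I*√4566 ≈ 67.572*I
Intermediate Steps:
r(s, P) = 3 - s
A(I, b) = -5*I (A(I, b) = I*(-5) = -5*I)
√(A(65, 47/4) - 4241) = √(-5*65 - 4241) = √(-325 - 4241) = √(-4566) = I*√4566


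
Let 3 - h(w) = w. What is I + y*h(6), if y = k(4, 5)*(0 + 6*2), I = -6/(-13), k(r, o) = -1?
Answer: 474/13 ≈ 36.462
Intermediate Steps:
I = 6/13 (I = -6*(-1/13) = 6/13 ≈ 0.46154)
h(w) = 3 - w
y = -12 (y = -(0 + 6*2) = -(0 + 12) = -1*12 = -12)
I + y*h(6) = 6/13 - 12*(3 - 1*6) = 6/13 - 12*(3 - 6) = 6/13 - 12*(-3) = 6/13 + 36 = 474/13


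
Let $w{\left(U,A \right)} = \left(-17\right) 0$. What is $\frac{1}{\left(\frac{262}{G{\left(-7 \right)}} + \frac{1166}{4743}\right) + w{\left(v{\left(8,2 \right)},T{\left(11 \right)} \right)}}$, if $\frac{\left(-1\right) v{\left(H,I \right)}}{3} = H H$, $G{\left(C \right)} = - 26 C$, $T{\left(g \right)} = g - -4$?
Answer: $\frac{431613}{727439} \approx 0.59333$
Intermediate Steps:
$T{\left(g \right)} = 4 + g$ ($T{\left(g \right)} = g + 4 = 4 + g$)
$v{\left(H,I \right)} = - 3 H^{2}$ ($v{\left(H,I \right)} = - 3 H H = - 3 H^{2}$)
$w{\left(U,A \right)} = 0$
$\frac{1}{\left(\frac{262}{G{\left(-7 \right)}} + \frac{1166}{4743}\right) + w{\left(v{\left(8,2 \right)},T{\left(11 \right)} \right)}} = \frac{1}{\left(\frac{262}{\left(-26\right) \left(-7\right)} + \frac{1166}{4743}\right) + 0} = \frac{1}{\left(\frac{262}{182} + 1166 \cdot \frac{1}{4743}\right) + 0} = \frac{1}{\left(262 \cdot \frac{1}{182} + \frac{1166}{4743}\right) + 0} = \frac{1}{\left(\frac{131}{91} + \frac{1166}{4743}\right) + 0} = \frac{1}{\frac{727439}{431613} + 0} = \frac{1}{\frac{727439}{431613}} = \frac{431613}{727439}$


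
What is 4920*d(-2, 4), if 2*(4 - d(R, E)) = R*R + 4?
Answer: 0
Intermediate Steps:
d(R, E) = 2 - R²/2 (d(R, E) = 4 - (R*R + 4)/2 = 4 - (R² + 4)/2 = 4 - (4 + R²)/2 = 4 + (-2 - R²/2) = 2 - R²/2)
4920*d(-2, 4) = 4920*(2 - ½*(-2)²) = 4920*(2 - ½*4) = 4920*(2 - 2) = 4920*0 = 0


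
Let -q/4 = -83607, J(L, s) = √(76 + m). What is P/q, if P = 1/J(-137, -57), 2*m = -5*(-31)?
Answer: √614/102669396 ≈ 2.4135e-7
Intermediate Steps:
m = 155/2 (m = (-5*(-31))/2 = (½)*155 = 155/2 ≈ 77.500)
J(L, s) = √614/2 (J(L, s) = √(76 + 155/2) = √(307/2) = √614/2)
q = 334428 (q = -4*(-83607) = 334428)
P = √614/307 (P = 1/(√614/2) = √614/307 ≈ 0.080713)
P/q = (√614/307)/334428 = (√614/307)*(1/334428) = √614/102669396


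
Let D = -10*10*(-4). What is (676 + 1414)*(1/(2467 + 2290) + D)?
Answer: 3976854090/4757 ≈ 8.3600e+5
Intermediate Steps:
D = 400 (D = -100*(-4) = 400)
(676 + 1414)*(1/(2467 + 2290) + D) = (676 + 1414)*(1/(2467 + 2290) + 400) = 2090*(1/4757 + 400) = 2090*(1902801/4757) = 3976854090/4757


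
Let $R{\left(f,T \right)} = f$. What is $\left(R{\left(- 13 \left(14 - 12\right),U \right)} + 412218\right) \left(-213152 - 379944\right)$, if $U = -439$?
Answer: $-244469426432$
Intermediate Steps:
$\left(R{\left(- 13 \left(14 - 12\right),U \right)} + 412218\right) \left(-213152 - 379944\right) = \left(- 13 \left(14 - 12\right) + 412218\right) \left(-213152 - 379944\right) = \left(\left(-13\right) 2 + 412218\right) \left(-593096\right) = \left(-26 + 412218\right) \left(-593096\right) = 412192 \left(-593096\right) = -244469426432$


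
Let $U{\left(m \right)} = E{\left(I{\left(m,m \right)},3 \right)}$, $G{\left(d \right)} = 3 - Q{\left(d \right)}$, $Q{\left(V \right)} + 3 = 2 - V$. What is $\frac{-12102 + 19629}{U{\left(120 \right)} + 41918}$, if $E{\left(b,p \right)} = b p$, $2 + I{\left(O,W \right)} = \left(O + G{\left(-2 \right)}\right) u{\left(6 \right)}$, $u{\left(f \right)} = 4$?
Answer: $\frac{7527}{43376} \approx 0.17353$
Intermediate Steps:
$Q{\left(V \right)} = -1 - V$ ($Q{\left(V \right)} = -3 - \left(-2 + V\right) = -1 - V$)
$G{\left(d \right)} = 4 + d$ ($G{\left(d \right)} = 3 - \left(-1 - d\right) = 3 + \left(1 + d\right) = 4 + d$)
$I{\left(O,W \right)} = 6 + 4 O$ ($I{\left(O,W \right)} = -2 + \left(O + \left(4 - 2\right)\right) 4 = -2 + \left(O + 2\right) 4 = -2 + \left(2 + O\right) 4 = -2 + \left(8 + 4 O\right) = 6 + 4 O$)
$U{\left(m \right)} = 18 + 12 m$ ($U{\left(m \right)} = \left(6 + 4 m\right) 3 = 18 + 12 m$)
$\frac{-12102 + 19629}{U{\left(120 \right)} + 41918} = \frac{-12102 + 19629}{\left(18 + 12 \cdot 120\right) + 41918} = \frac{7527}{\left(18 + 1440\right) + 41918} = \frac{7527}{1458 + 41918} = \frac{7527}{43376}$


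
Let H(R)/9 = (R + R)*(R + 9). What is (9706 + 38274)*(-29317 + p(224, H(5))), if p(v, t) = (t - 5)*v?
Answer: 12081507940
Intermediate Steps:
H(R) = 18*R*(9 + R) (H(R) = 9*((R + R)*(R + 9)) = 9*((2*R)*(9 + R)) = 9*(2*R*(9 + R)) = 18*R*(9 + R))
p(v, t) = v*(-5 + t) (p(v, t) = (-5 + t)*v = v*(-5 + t))
(9706 + 38274)*(-29317 + p(224, H(5))) = (9706 + 38274)*(-29317 + 224*(-5 + 18*5*(9 + 5))) = 47980*(-29317 + 224*(-5 + 18*5*14)) = 47980*(-29317 + 224*(-5 + 1260)) = 47980*(-29317 + 224*1255) = 47980*(-29317 + 281120) = 47980*251803 = 12081507940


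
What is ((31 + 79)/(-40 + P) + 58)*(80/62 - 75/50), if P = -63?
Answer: -38116/3193 ≈ -11.937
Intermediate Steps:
((31 + 79)/(-40 + P) + 58)*(80/62 - 75/50) = ((31 + 79)/(-40 - 63) + 58)*(80/62 - 75/50) = (110/(-103) + 58)*(80*(1/62) - 75*1/50) = (110*(-1/103) + 58)*(40/31 - 3/2) = (-110/103 + 58)*(-13/62) = (5864/103)*(-13/62) = -38116/3193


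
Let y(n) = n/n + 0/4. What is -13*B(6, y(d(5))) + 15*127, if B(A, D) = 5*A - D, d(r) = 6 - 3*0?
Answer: 1528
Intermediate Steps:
d(r) = 6 (d(r) = 6 + 0 = 6)
y(n) = 1 (y(n) = 1 + 0*(¼) = 1 + 0 = 1)
B(A, D) = -D + 5*A
-13*B(6, y(d(5))) + 15*127 = -13*(-1*1 + 5*6) + 15*127 = -13*(-1 + 30) + 1905 = -13*29 + 1905 = -377 + 1905 = 1528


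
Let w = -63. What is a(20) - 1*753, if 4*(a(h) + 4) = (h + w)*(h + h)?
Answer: -1187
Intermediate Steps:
a(h) = -4 + h*(-63 + h)/2 (a(h) = -4 + ((h - 63)*(h + h))/4 = -4 + ((-63 + h)*(2*h))/4 = -4 + (2*h*(-63 + h))/4 = -4 + h*(-63 + h)/2)
a(20) - 1*753 = (-4 + (½)*20² - 63/2*20) - 1*753 = (-4 + (½)*400 - 630) - 753 = (-4 + 200 - 630) - 753 = -434 - 753 = -1187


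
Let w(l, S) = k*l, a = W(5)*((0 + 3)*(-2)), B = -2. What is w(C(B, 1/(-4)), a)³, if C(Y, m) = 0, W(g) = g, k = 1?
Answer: 0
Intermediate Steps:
a = -30 (a = 5*((0 + 3)*(-2)) = 5*(3*(-2)) = 5*(-6) = -30)
w(l, S) = l (w(l, S) = 1*l = l)
w(C(B, 1/(-4)), a)³ = 0³ = 0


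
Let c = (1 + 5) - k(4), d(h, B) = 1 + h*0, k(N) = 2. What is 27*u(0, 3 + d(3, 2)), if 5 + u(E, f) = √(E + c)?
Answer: -81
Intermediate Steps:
d(h, B) = 1 (d(h, B) = 1 + 0 = 1)
c = 4 (c = (1 + 5) - 1*2 = 6 - 2 = 4)
u(E, f) = -5 + √(4 + E) (u(E, f) = -5 + √(E + 4) = -5 + √(4 + E))
27*u(0, 3 + d(3, 2)) = 27*(-5 + √(4 + 0)) = 27*(-5 + √4) = 27*(-5 + 2) = 27*(-3) = -81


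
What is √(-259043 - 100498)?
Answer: 3*I*√39949 ≈ 599.62*I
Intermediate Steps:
√(-259043 - 100498) = √(-359541) = 3*I*√39949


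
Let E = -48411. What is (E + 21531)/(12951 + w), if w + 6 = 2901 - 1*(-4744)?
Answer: -2688/2059 ≈ -1.3055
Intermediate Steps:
w = 7639 (w = -6 + (2901 - 1*(-4744)) = -6 + (2901 + 4744) = -6 + 7645 = 7639)
(E + 21531)/(12951 + w) = (-48411 + 21531)/(12951 + 7639) = -26880/20590 = -26880*1/20590 = -2688/2059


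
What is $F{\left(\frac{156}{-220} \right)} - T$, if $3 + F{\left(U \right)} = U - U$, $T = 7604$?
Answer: $-7607$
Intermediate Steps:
$F{\left(U \right)} = -3$ ($F{\left(U \right)} = -3 + \left(U - U\right) = -3 + 0 = -3$)
$F{\left(\frac{156}{-220} \right)} - T = -3 - 7604 = -7607$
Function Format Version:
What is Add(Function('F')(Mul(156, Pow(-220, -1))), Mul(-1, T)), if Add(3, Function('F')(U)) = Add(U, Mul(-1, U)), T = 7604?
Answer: -7607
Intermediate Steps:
Function('F')(U) = -3 (Function('F')(U) = Add(-3, Add(U, Mul(-1, U))) = Add(-3, 0) = -3)
Add(Function('F')(Mul(156, Pow(-220, -1))), Mul(-1, T)) = Add(-3, Mul(-1, 7604)) = Add(-3, -7604) = -7607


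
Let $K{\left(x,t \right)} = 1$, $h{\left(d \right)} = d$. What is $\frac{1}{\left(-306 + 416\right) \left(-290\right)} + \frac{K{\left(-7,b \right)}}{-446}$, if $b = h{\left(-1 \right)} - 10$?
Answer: $- \frac{16173}{7113700} \approx -0.0022735$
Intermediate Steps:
$b = -11$ ($b = -1 - 10 = -11$)
$\frac{1}{\left(-306 + 416\right) \left(-290\right)} + \frac{K{\left(-7,b \right)}}{-446} = \frac{1}{\left(-306 + 416\right) \left(-290\right)} + 1 \frac{1}{-446} = \frac{1}{110} \left(- \frac{1}{290}\right) + 1 \left(- \frac{1}{446}\right) = \frac{1}{110} \left(- \frac{1}{290}\right) - \frac{1}{446} = - \frac{1}{31900} - \frac{1}{446} = - \frac{16173}{7113700}$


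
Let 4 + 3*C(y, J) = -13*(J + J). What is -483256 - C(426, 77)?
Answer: -1447762/3 ≈ -4.8259e+5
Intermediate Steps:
C(y, J) = -4/3 - 26*J/3 (C(y, J) = -4/3 + (-13*(J + J))/3 = -4/3 + (-26*J)/3 = -4/3 - 26*J/3)
-483256 - C(426, 77) = -483256 - (-4/3 - 26/3*77) = -483256 - (-4/3 - 2002/3) = -483256 - 1*(-2006/3) = -483256 + 2006/3 = -1447762/3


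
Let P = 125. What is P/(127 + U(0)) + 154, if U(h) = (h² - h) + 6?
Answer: 20607/133 ≈ 154.94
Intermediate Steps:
U(h) = 6 + h² - h
P/(127 + U(0)) + 154 = 125/(127 + (6 + 0² - 1*0)) + 154 = 125/(127 + (6 + 0 + 0)) + 154 = 125/(127 + 6) + 154 = 125/133 + 154 = 20607/133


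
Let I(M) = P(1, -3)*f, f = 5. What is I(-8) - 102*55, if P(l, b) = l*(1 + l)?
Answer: -5600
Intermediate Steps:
I(M) = 10 (I(M) = (1*(1 + 1))*5 = (1*2)*5 = 2*5 = 10)
I(-8) - 102*55 = 10 - 102*55 = 10 - 5610 = -5600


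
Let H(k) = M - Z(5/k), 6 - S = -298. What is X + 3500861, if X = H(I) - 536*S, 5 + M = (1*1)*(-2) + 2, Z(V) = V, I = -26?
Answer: 86785717/26 ≈ 3.3379e+6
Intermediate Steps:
S = 304 (S = 6 - 1*(-298) = 6 + 298 = 304)
M = -5 (M = -5 + ((1*1)*(-2) + 2) = -5 + (1*(-2) + 2) = -5 + (-2 + 2) = -5 + 0 = -5)
H(k) = -5 - 5/k
X = -4236669/26 (X = (-5 - 5/(-26)) - 536*304 = (-5 - 5*(-1/26)) - 162944 = (-5 + 5/26) - 162944 = -125/26 - 162944 = -4236669/26 ≈ -1.6295e+5)
X + 3500861 = -4236669/26 + 3500861 = 86785717/26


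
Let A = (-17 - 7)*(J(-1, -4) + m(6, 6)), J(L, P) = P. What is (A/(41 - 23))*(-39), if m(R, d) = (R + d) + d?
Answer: 728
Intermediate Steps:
m(R, d) = R + 2*d
A = -336 (A = (-17 - 7)*(-4 + (6 + 2*6)) = -24*(-4 + (6 + 12)) = -24*(-4 + 18) = -24*14 = -336)
(A/(41 - 23))*(-39) = (-336/(41 - 23))*(-39) = (-336/18)*(-39) = ((1/18)*(-336))*(-39) = -56/3*(-39) = 728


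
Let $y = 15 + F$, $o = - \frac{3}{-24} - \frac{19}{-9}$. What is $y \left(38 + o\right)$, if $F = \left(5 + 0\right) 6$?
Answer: $\frac{14485}{8} \approx 1810.6$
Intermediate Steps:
$F = 30$ ($F = 5 \cdot 6 = 30$)
$o = \frac{161}{72}$ ($o = \left(-3\right) \left(- \frac{1}{24}\right) - - \frac{19}{9} = \frac{1}{8} + \frac{19}{9} = \frac{161}{72} \approx 2.2361$)
$y = 45$ ($y = 15 + 30 = 45$)
$y \left(38 + o\right) = 45 \left(38 + \frac{161}{72}\right) = 45 \cdot \frac{2897}{72} = \frac{14485}{8}$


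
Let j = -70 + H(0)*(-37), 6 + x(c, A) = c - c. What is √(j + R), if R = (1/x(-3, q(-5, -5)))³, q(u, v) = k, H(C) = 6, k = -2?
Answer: I*√378438/36 ≈ 17.088*I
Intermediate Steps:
q(u, v) = -2
x(c, A) = -6 (x(c, A) = -6 + (c - c) = -6 + 0 = -6)
j = -292 (j = -70 + 6*(-37) = -70 - 222 = -292)
R = -1/216 (R = (1/(-6))³ = (-⅙)³ = -1/216 ≈ -0.0046296)
√(j + R) = √(-292 - 1/216) = √(-63073/216) = I*√378438/36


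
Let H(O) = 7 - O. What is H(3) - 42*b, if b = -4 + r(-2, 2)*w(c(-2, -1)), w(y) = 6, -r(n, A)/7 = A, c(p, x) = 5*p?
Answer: 3700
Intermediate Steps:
r(n, A) = -7*A
b = -88 (b = -4 - 7*2*6 = -4 - 14*6 = -4 - 84 = -88)
H(3) - 42*b = (7 - 1*3) - 42*(-88) = (7 - 3) + 3696 = 4 + 3696 = 3700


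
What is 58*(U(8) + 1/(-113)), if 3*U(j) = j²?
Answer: 419282/339 ≈ 1236.8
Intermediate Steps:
U(j) = j²/3
58*(U(8) + 1/(-113)) = 58*((⅓)*8² + 1/(-113)) = 58*((⅓)*64 - 1/113) = 58*(64/3 - 1/113) = 58*(7229/339) = 419282/339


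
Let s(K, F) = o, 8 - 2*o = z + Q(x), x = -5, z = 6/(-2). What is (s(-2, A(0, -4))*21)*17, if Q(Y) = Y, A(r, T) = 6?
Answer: 2856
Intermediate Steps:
z = -3 (z = 6*(-½) = -3)
o = 8 (o = 4 - (-3 - 5)/2 = 4 - ½*(-8) = 4 + 4 = 8)
s(K, F) = 8
(s(-2, A(0, -4))*21)*17 = (8*21)*17 = 168*17 = 2856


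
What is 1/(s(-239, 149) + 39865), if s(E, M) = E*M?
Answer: 1/4254 ≈ 0.00023507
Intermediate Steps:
1/(s(-239, 149) + 39865) = 1/(-239*149 + 39865) = 1/(-35611 + 39865) = 1/4254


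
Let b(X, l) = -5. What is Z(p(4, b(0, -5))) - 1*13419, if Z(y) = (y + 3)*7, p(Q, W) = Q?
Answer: -13370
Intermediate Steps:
Z(y) = 21 + 7*y (Z(y) = (3 + y)*7 = 21 + 7*y)
Z(p(4, b(0, -5))) - 1*13419 = (21 + 7*4) - 1*13419 = (21 + 28) - 13419 = 49 - 13419 = -13370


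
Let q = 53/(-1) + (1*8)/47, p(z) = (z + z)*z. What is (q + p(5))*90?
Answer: -11970/47 ≈ -254.68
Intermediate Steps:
p(z) = 2*z² (p(z) = (2*z)*z = 2*z²)
q = -2483/47 (q = 53*(-1) + 8*(1/47) = -53 + 8/47 = -2483/47 ≈ -52.830)
(q + p(5))*90 = (-2483/47 + 2*5²)*90 = (-2483/47 + 2*25)*90 = (-2483/47 + 50)*90 = -133/47*90 = -11970/47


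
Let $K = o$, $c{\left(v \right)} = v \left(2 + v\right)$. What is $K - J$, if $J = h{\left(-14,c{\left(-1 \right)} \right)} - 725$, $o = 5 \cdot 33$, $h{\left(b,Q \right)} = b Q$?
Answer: $876$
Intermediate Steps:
$h{\left(b,Q \right)} = Q b$
$o = 165$
$K = 165$
$J = -711$ ($J = - (2 - 1) \left(-14\right) - 725 = \left(-1\right) 1 \left(-14\right) - 725 = \left(-1\right) \left(-14\right) - 725 = 14 - 725 = -711$)
$K - J = 165 - -711 = 165 + 711 = 876$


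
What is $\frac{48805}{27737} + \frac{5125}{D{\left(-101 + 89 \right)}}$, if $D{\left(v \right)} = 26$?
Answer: $\frac{143421055}{721162} \approx 198.88$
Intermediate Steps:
$\frac{48805}{27737} + \frac{5125}{D{\left(-101 + 89 \right)}} = \frac{48805}{27737} + \frac{5125}{26} = \frac{143421055}{721162}$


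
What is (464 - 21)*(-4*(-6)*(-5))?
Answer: -53160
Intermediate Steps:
(464 - 21)*(-4*(-6)*(-5)) = 443*(24*(-5)) = 443*(-120) = -53160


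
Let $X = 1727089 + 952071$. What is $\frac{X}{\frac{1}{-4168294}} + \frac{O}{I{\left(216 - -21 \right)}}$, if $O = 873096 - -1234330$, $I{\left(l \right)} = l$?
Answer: $- \frac{2646703790963054}{237} \approx -1.1168 \cdot 10^{13}$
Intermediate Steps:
$X = 2679160$
$O = 2107426$ ($O = 873096 + 1234330 = 2107426$)
$\frac{X}{\frac{1}{-4168294}} + \frac{O}{I{\left(216 - -21 \right)}} = \frac{2679160}{\frac{1}{-4168294}} + \frac{2107426}{216 - -21} = \frac{2679160}{- \frac{1}{4168294}} + \frac{2107426}{216 + 21} = 2679160 \left(-4168294\right) + \frac{2107426}{237} = -11167526553040 + 2107426 \cdot \frac{1}{237} = -11167526553040 + \frac{2107426}{237} = - \frac{2646703790963054}{237}$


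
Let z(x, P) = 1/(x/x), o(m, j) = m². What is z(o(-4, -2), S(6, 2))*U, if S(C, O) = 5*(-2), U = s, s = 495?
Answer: 495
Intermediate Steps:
U = 495
S(C, O) = -10
z(x, P) = 1 (z(x, P) = 1/1 = 1)
z(o(-4, -2), S(6, 2))*U = 1*495 = 495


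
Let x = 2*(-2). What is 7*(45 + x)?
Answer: 287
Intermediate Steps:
x = -4
7*(45 + x) = 7*(45 - 4) = 7*41 = 287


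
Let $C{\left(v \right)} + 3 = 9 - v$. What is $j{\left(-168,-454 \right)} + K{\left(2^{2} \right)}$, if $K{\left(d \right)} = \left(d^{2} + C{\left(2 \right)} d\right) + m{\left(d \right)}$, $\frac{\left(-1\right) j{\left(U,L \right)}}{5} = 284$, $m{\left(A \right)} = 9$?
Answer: $-1379$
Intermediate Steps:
$j{\left(U,L \right)} = -1420$ ($j{\left(U,L \right)} = \left(-5\right) 284 = -1420$)
$C{\left(v \right)} = 6 - v$ ($C{\left(v \right)} = -3 - \left(-9 + v\right) = 6 - v$)
$K{\left(d \right)} = 9 + d^{2} + 4 d$ ($K{\left(d \right)} = \left(d^{2} + \left(6 - 2\right) d\right) + 9 = \left(d^{2} + 4 d\right) + 9 = 9 + d^{2} + 4 d$)
$j{\left(-168,-454 \right)} + K{\left(2^{2} \right)} = -1420 + \left(9 + \left(2^{2}\right)^{2} + 4 \cdot 2^{2}\right) = -1420 + \left(9 + 4^{2} + 4 \cdot 4\right) = -1420 + \left(9 + 16 + 16\right) = -1420 + 41 = -1379$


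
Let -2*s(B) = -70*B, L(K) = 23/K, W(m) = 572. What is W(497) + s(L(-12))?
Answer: 6059/12 ≈ 504.92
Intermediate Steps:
s(B) = 35*B (s(B) = -(-35)*B = 35*B)
W(497) + s(L(-12)) = 572 + 35*(23/(-12)) = 572 + 35*(23*(-1/12)) = 572 + 35*(-23/12) = 572 - 805/12 = 6059/12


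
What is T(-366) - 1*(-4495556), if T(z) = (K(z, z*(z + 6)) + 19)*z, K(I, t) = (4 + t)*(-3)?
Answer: 149165474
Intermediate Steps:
K(I, t) = -12 - 3*t
T(z) = z*(7 - 3*z*(6 + z)) (T(z) = ((-12 - 3*z*(z + 6)) + 19)*z = ((-12 - 3*z*(6 + z)) + 19)*z = (7 - 3*z*(6 + z))*z = z*(7 - 3*z*(6 + z)))
T(-366) - 1*(-4495556) = -1*(-366)*(-7 + 3*(-366)*(6 - 366)) - 1*(-4495556) = -1*(-366)*(-7 + 3*(-366)*(-360)) + 4495556 = -1*(-366)*(-7 + 395280) + 4495556 = -1*(-366)*395273 + 4495556 = 144669918 + 4495556 = 149165474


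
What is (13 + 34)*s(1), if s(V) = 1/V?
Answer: 47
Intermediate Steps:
(13 + 34)*s(1) = (13 + 34)/1 = 47*1 = 47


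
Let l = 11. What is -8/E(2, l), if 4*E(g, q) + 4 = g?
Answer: 16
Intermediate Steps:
E(g, q) = -1 + g/4
-8/E(2, l) = -8/(-1 + (1/4)*2) = -8/(-1 + 1/2) = -8/(-1/2) = -8*(-2) = 16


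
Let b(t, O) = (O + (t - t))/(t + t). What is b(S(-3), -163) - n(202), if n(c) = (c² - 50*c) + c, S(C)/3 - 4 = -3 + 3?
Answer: -741907/24 ≈ -30913.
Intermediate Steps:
S(C) = 12 (S(C) = 12 + 3*(-3 + 3) = 12 + 3*0 = 12 + 0 = 12)
b(t, O) = O/(2*t) (b(t, O) = (O + 0)/((2*t)) = O*(1/(2*t)) = O/(2*t))
n(c) = c² - 49*c
b(S(-3), -163) - n(202) = (½)*(-163)/12 - 202*(-49 + 202) = (½)*(-163)*(1/12) - 202*153 = -163/24 - 1*30906 = -163/24 - 30906 = -741907/24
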